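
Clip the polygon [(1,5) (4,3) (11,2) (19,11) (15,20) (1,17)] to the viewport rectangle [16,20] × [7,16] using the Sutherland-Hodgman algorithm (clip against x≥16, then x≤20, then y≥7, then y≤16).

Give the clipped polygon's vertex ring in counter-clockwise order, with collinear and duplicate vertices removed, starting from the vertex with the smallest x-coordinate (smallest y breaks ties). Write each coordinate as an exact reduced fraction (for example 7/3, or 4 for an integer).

1. After x ≥ 16: [(16,61/8) (19,11) (16,71/4)]
2. After x ≤ 20: [(16,61/8) (19,11) (16,71/4)]
3. After y ≥ 7: [(16,61/8) (19,11) (16,71/4)]
4. After y ≤ 16: [(16,16) (16,61/8) (19,11) (151/9,16)]
5. Canonical ring: [(16,61/8) (19,11) (151/9,16) (16,16)]

Clipped polygon: [(16,61/8) (19,11) (151/9,16) (16,16)]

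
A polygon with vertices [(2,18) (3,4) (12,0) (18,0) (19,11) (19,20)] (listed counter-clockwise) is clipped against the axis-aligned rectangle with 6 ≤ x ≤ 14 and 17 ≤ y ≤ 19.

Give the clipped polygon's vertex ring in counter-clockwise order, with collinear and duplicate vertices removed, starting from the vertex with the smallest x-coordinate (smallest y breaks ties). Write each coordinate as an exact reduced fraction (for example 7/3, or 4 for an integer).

1. After x ≥ 6: [(6,314/17) (6,8/3) (12,0) (18,0) (19,11) (19,20)]
2. After x ≤ 14: [(14,330/17) (6,314/17) (6,8/3) (12,0) (14,0)]
3. After y ≥ 17: [(14,17) (14,330/17) (6,314/17) (6,17)]
4. After y ≤ 19: [(14,17) (14,19) (21/2,19) (6,314/17) (6,17)]
5. Canonical ring: [(6,17) (14,17) (14,19) (21/2,19) (6,314/17)]

Clipped polygon: [(6,17) (14,17) (14,19) (21/2,19) (6,314/17)]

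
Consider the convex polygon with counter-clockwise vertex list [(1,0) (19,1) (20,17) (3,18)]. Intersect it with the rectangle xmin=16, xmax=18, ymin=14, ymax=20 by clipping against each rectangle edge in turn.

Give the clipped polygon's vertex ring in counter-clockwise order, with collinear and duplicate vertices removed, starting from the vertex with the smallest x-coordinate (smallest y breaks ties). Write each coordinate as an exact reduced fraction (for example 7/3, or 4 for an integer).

Clipped polygon: [(16,14) (18,14) (18,291/17) (16,293/17)]

1. After x ≥ 16: [(16,5/6) (19,1) (20,17) (16,293/17)]
2. After x ≤ 18: [(16,5/6) (18,17/18) (18,291/17) (16,293/17)]
3. After y ≥ 14: [(16,14) (18,14) (18,291/17) (16,293/17)]
4. After y ≤ 20: [(16,14) (18,14) (18,291/17) (16,293/17)]
5. Canonical ring: [(16,14) (18,14) (18,291/17) (16,293/17)]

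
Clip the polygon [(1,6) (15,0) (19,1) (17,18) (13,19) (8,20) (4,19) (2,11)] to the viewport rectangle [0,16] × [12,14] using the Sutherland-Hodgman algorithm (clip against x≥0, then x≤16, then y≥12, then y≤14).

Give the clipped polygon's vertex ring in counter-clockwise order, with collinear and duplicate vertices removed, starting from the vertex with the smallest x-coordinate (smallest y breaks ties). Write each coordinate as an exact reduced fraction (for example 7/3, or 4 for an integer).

1. After x ≥ 0: [(1,6) (15,0) (19,1) (17,18) (13,19) (8,20) (4,19) (2,11)]
2. After x ≤ 16: [(1,6) (15,0) (16,1/4) (16,73/4) (13,19) (8,20) (4,19) (2,11)]
3. After y ≥ 12: [(16,12) (16,73/4) (13,19) (8,20) (4,19) (9/4,12)]
4. After y ≤ 14: [(16,12) (16,14) (11/4,14) (9/4,12)]
5. Canonical ring: [(9/4,12) (16,12) (16,14) (11/4,14)]

Clipped polygon: [(9/4,12) (16,12) (16,14) (11/4,14)]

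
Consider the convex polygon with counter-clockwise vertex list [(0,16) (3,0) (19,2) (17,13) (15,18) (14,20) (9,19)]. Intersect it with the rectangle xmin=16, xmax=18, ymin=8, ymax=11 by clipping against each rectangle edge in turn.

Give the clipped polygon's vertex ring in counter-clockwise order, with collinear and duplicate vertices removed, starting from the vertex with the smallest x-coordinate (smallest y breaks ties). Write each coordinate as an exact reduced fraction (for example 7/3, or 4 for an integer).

1. After x ≥ 16: [(16,13/8) (19,2) (17,13) (16,31/2)]
2. After x ≤ 18: [(16,13/8) (18,15/8) (18,15/2) (17,13) (16,31/2)]
3. After y ≥ 8: [(16,8) (197/11,8) (17,13) (16,31/2)]
4. After y ≤ 11: [(16,11) (16,8) (197/11,8) (191/11,11)]
5. Canonical ring: [(16,8) (197/11,8) (191/11,11) (16,11)]

Clipped polygon: [(16,8) (197/11,8) (191/11,11) (16,11)]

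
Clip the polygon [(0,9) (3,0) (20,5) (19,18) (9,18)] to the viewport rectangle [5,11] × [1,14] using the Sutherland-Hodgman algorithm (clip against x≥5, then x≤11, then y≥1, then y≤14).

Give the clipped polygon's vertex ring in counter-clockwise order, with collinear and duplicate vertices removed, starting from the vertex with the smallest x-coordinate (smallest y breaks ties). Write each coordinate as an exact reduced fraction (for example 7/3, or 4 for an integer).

1. After x ≥ 5: [(5,14) (5,10/17) (20,5) (19,18) (9,18)]
2. After x ≤ 11: [(5,14) (5,10/17) (11,40/17) (11,18) (9,18)]
3. After y ≥ 1: [(5,14) (5,1) (32/5,1) (11,40/17) (11,18) (9,18)]
4. After y ≤ 14: [(5,14) (5,14) (5,1) (32/5,1) (11,40/17) (11,14)]
5. Canonical ring: [(5,1) (32/5,1) (11,40/17) (11,14) (5,14)]

Clipped polygon: [(5,1) (32/5,1) (11,40/17) (11,14) (5,14)]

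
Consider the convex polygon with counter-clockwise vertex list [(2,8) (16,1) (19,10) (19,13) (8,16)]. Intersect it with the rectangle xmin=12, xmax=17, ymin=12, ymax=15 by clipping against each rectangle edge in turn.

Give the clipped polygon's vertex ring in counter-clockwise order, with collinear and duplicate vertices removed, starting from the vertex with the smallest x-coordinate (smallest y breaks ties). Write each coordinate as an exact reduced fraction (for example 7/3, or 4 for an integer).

1. After x ≥ 12: [(12,3) (16,1) (19,10) (19,13) (12,164/11)]
2. After x ≤ 17: [(12,3) (16,1) (17,4) (17,149/11) (12,164/11)]
3. After y ≥ 12: [(12,12) (17,12) (17,149/11) (12,164/11)]
4. After y ≤ 15: [(12,12) (17,12) (17,149/11) (12,164/11)]
5. Canonical ring: [(12,12) (17,12) (17,149/11) (12,164/11)]

Clipped polygon: [(12,12) (17,12) (17,149/11) (12,164/11)]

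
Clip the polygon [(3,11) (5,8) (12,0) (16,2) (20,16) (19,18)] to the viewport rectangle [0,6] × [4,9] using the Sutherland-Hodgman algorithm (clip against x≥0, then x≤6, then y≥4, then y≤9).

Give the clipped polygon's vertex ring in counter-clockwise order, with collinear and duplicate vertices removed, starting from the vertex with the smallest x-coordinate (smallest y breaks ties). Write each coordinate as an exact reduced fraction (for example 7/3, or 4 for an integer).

Clipped polygon: [(13/3,9) (5,8) (6,48/7) (6,9)]

1. After x ≥ 0: [(3,11) (5,8) (12,0) (16,2) (20,16) (19,18)]
2. After x ≤ 6: [(6,197/16) (3,11) (5,8) (6,48/7)]
3. After y ≥ 4: [(6,197/16) (3,11) (5,8) (6,48/7)]
4. After y ≤ 9: [(6,9) (13/3,9) (5,8) (6,48/7)]
5. Canonical ring: [(13/3,9) (5,8) (6,48/7) (6,9)]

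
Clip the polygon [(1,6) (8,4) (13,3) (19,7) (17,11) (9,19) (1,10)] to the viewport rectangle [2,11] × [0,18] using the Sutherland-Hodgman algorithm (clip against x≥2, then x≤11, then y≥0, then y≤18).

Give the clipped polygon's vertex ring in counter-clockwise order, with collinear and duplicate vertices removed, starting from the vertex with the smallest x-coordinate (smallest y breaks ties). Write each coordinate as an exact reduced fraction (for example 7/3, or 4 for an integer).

1. After x ≥ 2: [(2,40/7) (8,4) (13,3) (19,7) (17,11) (9,19) (2,89/8)]
2. After x ≤ 11: [(2,40/7) (8,4) (11,17/5) (11,17) (9,19) (2,89/8)]
3. After y ≥ 0: [(2,40/7) (8,4) (11,17/5) (11,17) (9,19) (2,89/8)]
4. After y ≤ 18: [(2,40/7) (8,4) (11,17/5) (11,17) (10,18) (73/9,18) (2,89/8)]
5. Canonical ring: [(2,40/7) (8,4) (11,17/5) (11,17) (10,18) (73/9,18) (2,89/8)]

Clipped polygon: [(2,40/7) (8,4) (11,17/5) (11,17) (10,18) (73/9,18) (2,89/8)]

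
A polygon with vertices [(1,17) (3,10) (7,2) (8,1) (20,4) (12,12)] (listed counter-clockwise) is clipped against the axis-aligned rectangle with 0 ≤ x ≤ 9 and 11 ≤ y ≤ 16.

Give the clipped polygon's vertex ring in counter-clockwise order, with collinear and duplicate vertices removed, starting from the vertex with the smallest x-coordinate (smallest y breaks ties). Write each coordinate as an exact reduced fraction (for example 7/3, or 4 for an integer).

Clipped polygon: [(9/7,16) (19/7,11) (9,11) (9,147/11) (16/5,16)]

1. After x ≥ 0: [(1,17) (3,10) (7,2) (8,1) (20,4) (12,12)]
2. After x ≤ 9: [(9,147/11) (1,17) (3,10) (7,2) (8,1) (9,5/4)]
3. After y ≥ 11: [(9,11) (9,147/11) (1,17) (19/7,11)]
4. After y ≤ 16: [(9,11) (9,147/11) (16/5,16) (9/7,16) (19/7,11)]
5. Canonical ring: [(9/7,16) (19/7,11) (9,11) (9,147/11) (16/5,16)]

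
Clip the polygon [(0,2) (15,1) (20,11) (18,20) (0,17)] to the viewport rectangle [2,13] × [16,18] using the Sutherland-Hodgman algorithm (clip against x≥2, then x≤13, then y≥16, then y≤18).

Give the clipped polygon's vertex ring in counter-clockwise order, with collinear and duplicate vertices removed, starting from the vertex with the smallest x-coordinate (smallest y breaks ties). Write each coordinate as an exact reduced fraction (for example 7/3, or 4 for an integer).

Clipped polygon: [(2,16) (13,16) (13,18) (6,18) (2,52/3)]

1. After x ≥ 2: [(2,28/15) (15,1) (20,11) (18,20) (2,52/3)]
2. After x ≤ 13: [(2,28/15) (13,17/15) (13,115/6) (2,52/3)]
3. After y ≥ 16: [(2,16) (13,16) (13,115/6) (2,52/3)]
4. After y ≤ 18: [(2,16) (13,16) (13,18) (6,18) (2,52/3)]
5. Canonical ring: [(2,16) (13,16) (13,18) (6,18) (2,52/3)]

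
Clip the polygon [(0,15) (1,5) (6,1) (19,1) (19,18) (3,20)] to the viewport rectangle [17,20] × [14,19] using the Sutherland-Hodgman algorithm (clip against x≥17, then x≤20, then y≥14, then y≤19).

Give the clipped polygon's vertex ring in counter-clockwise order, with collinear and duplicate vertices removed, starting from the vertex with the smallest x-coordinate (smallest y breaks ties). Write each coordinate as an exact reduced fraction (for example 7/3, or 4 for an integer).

1. After x ≥ 17: [(17,1) (19,1) (19,18) (17,73/4)]
2. After x ≤ 20: [(17,1) (19,1) (19,18) (17,73/4)]
3. After y ≥ 14: [(17,14) (19,14) (19,18) (17,73/4)]
4. After y ≤ 19: [(17,14) (19,14) (19,18) (17,73/4)]
5. Canonical ring: [(17,14) (19,14) (19,18) (17,73/4)]

Clipped polygon: [(17,14) (19,14) (19,18) (17,73/4)]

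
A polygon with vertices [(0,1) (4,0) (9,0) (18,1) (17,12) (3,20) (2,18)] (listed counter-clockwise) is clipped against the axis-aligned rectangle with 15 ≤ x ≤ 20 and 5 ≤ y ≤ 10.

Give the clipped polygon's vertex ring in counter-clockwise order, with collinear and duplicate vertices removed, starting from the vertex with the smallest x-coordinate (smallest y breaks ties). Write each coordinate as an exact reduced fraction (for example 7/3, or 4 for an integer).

Clipped polygon: [(15,5) (194/11,5) (189/11,10) (15,10)]

1. After x ≥ 15: [(15,2/3) (18,1) (17,12) (15,92/7)]
2. After x ≤ 20: [(15,2/3) (18,1) (17,12) (15,92/7)]
3. After y ≥ 5: [(15,5) (194/11,5) (17,12) (15,92/7)]
4. After y ≤ 10: [(15,10) (15,5) (194/11,5) (189/11,10)]
5. Canonical ring: [(15,5) (194/11,5) (189/11,10) (15,10)]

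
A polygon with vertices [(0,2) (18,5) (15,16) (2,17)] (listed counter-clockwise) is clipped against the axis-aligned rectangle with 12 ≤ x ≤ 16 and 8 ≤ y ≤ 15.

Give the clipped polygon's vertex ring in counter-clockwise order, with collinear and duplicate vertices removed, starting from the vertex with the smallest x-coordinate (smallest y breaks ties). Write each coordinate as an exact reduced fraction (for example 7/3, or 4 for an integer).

1. After x ≥ 12: [(12,4) (18,5) (15,16) (12,211/13)]
2. After x ≤ 16: [(12,4) (16,14/3) (16,37/3) (15,16) (12,211/13)]
3. After y ≥ 8: [(12,8) (16,8) (16,37/3) (15,16) (12,211/13)]
4. After y ≤ 15: [(12,15) (12,8) (16,8) (16,37/3) (168/11,15)]
5. Canonical ring: [(12,8) (16,8) (16,37/3) (168/11,15) (12,15)]

Clipped polygon: [(12,8) (16,8) (16,37/3) (168/11,15) (12,15)]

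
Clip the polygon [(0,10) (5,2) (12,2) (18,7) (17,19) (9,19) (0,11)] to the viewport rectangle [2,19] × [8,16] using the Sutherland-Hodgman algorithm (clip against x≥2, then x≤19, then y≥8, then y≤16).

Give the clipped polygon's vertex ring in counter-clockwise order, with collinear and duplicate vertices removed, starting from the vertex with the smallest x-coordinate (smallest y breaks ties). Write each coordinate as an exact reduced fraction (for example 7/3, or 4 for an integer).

1. After x ≥ 2: [(2,34/5) (5,2) (12,2) (18,7) (17,19) (9,19) (2,115/9)]
2. After x ≤ 19: [(2,34/5) (5,2) (12,2) (18,7) (17,19) (9,19) (2,115/9)]
3. After y ≥ 8: [(2,8) (215/12,8) (17,19) (9,19) (2,115/9)]
4. After y ≤ 16: [(2,8) (215/12,8) (69/4,16) (45/8,16) (2,115/9)]
5. Canonical ring: [(2,8) (215/12,8) (69/4,16) (45/8,16) (2,115/9)]

Clipped polygon: [(2,8) (215/12,8) (69/4,16) (45/8,16) (2,115/9)]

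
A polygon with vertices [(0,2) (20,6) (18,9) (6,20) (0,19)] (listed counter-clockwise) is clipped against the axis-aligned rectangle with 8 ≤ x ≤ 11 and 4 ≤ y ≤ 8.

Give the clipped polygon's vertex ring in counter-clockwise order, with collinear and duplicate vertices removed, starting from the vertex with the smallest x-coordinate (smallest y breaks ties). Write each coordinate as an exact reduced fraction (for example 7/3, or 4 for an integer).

Clipped polygon: [(8,4) (10,4) (11,21/5) (11,8) (8,8)]

1. After x ≥ 8: [(8,18/5) (20,6) (18,9) (8,109/6)]
2. After x ≤ 11: [(8,18/5) (11,21/5) (11,185/12) (8,109/6)]
3. After y ≥ 4: [(8,4) (10,4) (11,21/5) (11,185/12) (8,109/6)]
4. After y ≤ 8: [(8,8) (8,4) (10,4) (11,21/5) (11,8)]
5. Canonical ring: [(8,4) (10,4) (11,21/5) (11,8) (8,8)]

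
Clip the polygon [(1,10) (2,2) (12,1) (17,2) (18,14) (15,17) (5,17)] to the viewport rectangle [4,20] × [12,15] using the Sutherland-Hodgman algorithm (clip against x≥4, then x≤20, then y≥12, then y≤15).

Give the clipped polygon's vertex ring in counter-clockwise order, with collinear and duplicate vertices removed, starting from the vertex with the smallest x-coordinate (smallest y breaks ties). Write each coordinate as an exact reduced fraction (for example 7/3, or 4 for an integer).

1. After x ≥ 4: [(4,61/4) (4,9/5) (12,1) (17,2) (18,14) (15,17) (5,17)]
2. After x ≤ 20: [(4,61/4) (4,9/5) (12,1) (17,2) (18,14) (15,17) (5,17)]
3. After y ≥ 12: [(4,61/4) (4,12) (107/6,12) (18,14) (15,17) (5,17)]
4. After y ≤ 15: [(4,15) (4,12) (107/6,12) (18,14) (17,15)]
5. Canonical ring: [(4,12) (107/6,12) (18,14) (17,15) (4,15)]

Clipped polygon: [(4,12) (107/6,12) (18,14) (17,15) (4,15)]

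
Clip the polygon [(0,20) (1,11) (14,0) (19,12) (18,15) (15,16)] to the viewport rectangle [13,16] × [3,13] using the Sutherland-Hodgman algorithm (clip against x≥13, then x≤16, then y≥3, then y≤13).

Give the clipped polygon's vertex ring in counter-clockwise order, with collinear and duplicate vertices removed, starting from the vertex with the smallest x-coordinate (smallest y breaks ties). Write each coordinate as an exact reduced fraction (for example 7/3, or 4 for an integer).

1. After x ≥ 13: [(13,248/15) (13,11/13) (14,0) (19,12) (18,15) (15,16)]
2. After x ≤ 16: [(13,248/15) (13,11/13) (14,0) (16,24/5) (16,47/3) (15,16)]
3. After y ≥ 3: [(13,248/15) (13,3) (61/4,3) (16,24/5) (16,47/3) (15,16)]
4. After y ≤ 13: [(13,13) (13,3) (61/4,3) (16,24/5) (16,13)]
5. Canonical ring: [(13,3) (61/4,3) (16,24/5) (16,13) (13,13)]

Clipped polygon: [(13,3) (61/4,3) (16,24/5) (16,13) (13,13)]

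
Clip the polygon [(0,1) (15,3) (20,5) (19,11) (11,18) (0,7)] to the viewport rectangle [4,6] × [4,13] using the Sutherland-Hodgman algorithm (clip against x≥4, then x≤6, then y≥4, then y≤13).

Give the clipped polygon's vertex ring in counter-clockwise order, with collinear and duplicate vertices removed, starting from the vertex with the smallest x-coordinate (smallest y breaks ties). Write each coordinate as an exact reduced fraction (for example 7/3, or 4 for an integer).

1. After x ≥ 4: [(4,23/15) (15,3) (20,5) (19,11) (11,18) (4,11)]
2. After x ≤ 6: [(4,23/15) (6,9/5) (6,13) (4,11)]
3. After y ≥ 4: [(4,4) (6,4) (6,13) (4,11)]
4. After y ≤ 13: [(4,4) (6,4) (6,13) (4,11)]
5. Canonical ring: [(4,4) (6,4) (6,13) (4,11)]

Clipped polygon: [(4,4) (6,4) (6,13) (4,11)]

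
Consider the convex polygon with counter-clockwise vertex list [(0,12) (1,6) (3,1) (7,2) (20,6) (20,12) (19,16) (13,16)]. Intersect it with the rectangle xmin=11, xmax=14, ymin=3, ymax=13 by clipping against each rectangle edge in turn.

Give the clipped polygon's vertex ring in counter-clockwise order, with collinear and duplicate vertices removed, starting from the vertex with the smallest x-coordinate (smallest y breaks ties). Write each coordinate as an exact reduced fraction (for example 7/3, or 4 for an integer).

Clipped polygon: [(11,42/13) (14,54/13) (14,13) (11,13)]

1. After x ≥ 11: [(11,200/13) (11,42/13) (20,6) (20,12) (19,16) (13,16)]
2. After x ≤ 14: [(11,200/13) (11,42/13) (14,54/13) (14,16) (13,16)]
3. After y ≥ 3: [(11,200/13) (11,42/13) (14,54/13) (14,16) (13,16)]
4. After y ≤ 13: [(11,13) (11,42/13) (14,54/13) (14,13)]
5. Canonical ring: [(11,42/13) (14,54/13) (14,13) (11,13)]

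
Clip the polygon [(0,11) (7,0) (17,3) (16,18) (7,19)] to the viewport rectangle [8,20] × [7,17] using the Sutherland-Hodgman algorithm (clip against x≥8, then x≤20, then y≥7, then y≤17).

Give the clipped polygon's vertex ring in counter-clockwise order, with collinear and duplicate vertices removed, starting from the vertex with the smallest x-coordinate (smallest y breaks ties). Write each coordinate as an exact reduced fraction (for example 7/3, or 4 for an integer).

Clipped polygon: [(8,7) (251/15,7) (241/15,17) (8,17)]

1. After x ≥ 8: [(8,3/10) (17,3) (16,18) (8,170/9)]
2. After x ≤ 20: [(8,3/10) (17,3) (16,18) (8,170/9)]
3. After y ≥ 7: [(8,7) (251/15,7) (16,18) (8,170/9)]
4. After y ≤ 17: [(8,17) (8,7) (251/15,7) (241/15,17)]
5. Canonical ring: [(8,7) (251/15,7) (241/15,17) (8,17)]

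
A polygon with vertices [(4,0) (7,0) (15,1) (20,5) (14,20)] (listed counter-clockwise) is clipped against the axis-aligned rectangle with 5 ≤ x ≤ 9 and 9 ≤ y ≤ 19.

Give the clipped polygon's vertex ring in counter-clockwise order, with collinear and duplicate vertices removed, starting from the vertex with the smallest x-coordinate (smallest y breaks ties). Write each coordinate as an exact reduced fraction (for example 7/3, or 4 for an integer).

Clipped polygon: [(17/2,9) (9,9) (9,10)]

1. After x ≥ 5: [(5,2) (5,0) (7,0) (15,1) (20,5) (14,20)]
2. After x ≤ 9: [(9,10) (5,2) (5,0) (7,0) (9,1/4)]
3. After y ≥ 9: [(9,9) (9,10) (17/2,9)]
4. After y ≤ 19: [(9,9) (9,10) (17/2,9)]
5. Canonical ring: [(17/2,9) (9,9) (9,10)]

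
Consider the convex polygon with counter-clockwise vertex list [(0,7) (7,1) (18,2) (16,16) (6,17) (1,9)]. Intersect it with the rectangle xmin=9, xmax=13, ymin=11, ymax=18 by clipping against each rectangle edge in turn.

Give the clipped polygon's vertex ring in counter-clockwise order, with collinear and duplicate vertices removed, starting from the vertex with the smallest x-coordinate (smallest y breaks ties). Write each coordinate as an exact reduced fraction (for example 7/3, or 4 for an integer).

Clipped polygon: [(9,11) (13,11) (13,163/10) (9,167/10)]

1. After x ≥ 9: [(9,13/11) (18,2) (16,16) (9,167/10)]
2. After x ≤ 13: [(9,13/11) (13,17/11) (13,163/10) (9,167/10)]
3. After y ≥ 11: [(9,11) (13,11) (13,163/10) (9,167/10)]
4. After y ≤ 18: [(9,11) (13,11) (13,163/10) (9,167/10)]
5. Canonical ring: [(9,11) (13,11) (13,163/10) (9,167/10)]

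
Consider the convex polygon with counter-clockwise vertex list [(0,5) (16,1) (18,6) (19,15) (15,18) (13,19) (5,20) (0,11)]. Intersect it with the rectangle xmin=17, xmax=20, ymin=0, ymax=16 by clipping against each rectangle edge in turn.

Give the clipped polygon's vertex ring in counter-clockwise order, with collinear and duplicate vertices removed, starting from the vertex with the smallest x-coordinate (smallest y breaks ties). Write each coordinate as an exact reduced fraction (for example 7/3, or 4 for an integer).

1. After x ≥ 17: [(17,7/2) (18,6) (19,15) (17,33/2)]
2. After x ≤ 20: [(17,7/2) (18,6) (19,15) (17,33/2)]
3. After y ≥ 0: [(17,7/2) (18,6) (19,15) (17,33/2)]
4. After y ≤ 16: [(17,16) (17,7/2) (18,6) (19,15) (53/3,16)]
5. Canonical ring: [(17,7/2) (18,6) (19,15) (53/3,16) (17,16)]

Clipped polygon: [(17,7/2) (18,6) (19,15) (53/3,16) (17,16)]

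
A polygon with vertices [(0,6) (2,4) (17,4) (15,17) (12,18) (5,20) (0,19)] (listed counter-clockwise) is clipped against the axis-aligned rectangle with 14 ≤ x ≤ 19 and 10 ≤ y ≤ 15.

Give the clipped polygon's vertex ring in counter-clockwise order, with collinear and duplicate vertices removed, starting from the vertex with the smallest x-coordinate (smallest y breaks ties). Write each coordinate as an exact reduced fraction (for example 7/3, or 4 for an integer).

1. After x ≥ 14: [(14,4) (17,4) (15,17) (14,52/3)]
2. After x ≤ 19: [(14,4) (17,4) (15,17) (14,52/3)]
3. After y ≥ 10: [(14,10) (209/13,10) (15,17) (14,52/3)]
4. After y ≤ 15: [(14,15) (14,10) (209/13,10) (199/13,15)]
5. Canonical ring: [(14,10) (209/13,10) (199/13,15) (14,15)]

Clipped polygon: [(14,10) (209/13,10) (199/13,15) (14,15)]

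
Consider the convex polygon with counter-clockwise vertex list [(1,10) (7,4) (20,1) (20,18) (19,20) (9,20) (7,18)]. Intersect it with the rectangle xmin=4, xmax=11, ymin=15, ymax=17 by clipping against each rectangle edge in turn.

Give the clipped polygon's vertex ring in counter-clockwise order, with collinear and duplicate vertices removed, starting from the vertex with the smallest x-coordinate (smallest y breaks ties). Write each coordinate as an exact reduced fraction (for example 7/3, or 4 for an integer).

1. After x ≥ 4: [(4,14) (4,7) (7,4) (20,1) (20,18) (19,20) (9,20) (7,18)]
2. After x ≤ 11: [(4,14) (4,7) (7,4) (11,40/13) (11,20) (9,20) (7,18)]
3. After y ≥ 15: [(19/4,15) (11,15) (11,20) (9,20) (7,18)]
4. After y ≤ 17: [(25/4,17) (19/4,15) (11,15) (11,17)]
5. Canonical ring: [(19/4,15) (11,15) (11,17) (25/4,17)]

Clipped polygon: [(19/4,15) (11,15) (11,17) (25/4,17)]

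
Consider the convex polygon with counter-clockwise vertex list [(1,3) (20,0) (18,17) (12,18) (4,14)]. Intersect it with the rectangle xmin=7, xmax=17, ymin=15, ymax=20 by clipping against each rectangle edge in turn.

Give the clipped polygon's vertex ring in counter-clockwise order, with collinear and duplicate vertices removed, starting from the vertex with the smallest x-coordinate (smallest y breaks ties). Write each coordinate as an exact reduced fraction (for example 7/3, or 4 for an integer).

1. After x ≥ 7: [(7,39/19) (20,0) (18,17) (12,18) (7,31/2)]
2. After x ≤ 17: [(7,39/19) (17,9/19) (17,103/6) (12,18) (7,31/2)]
3. After y ≥ 15: [(7,15) (17,15) (17,103/6) (12,18) (7,31/2)]
4. After y ≤ 20: [(7,15) (17,15) (17,103/6) (12,18) (7,31/2)]
5. Canonical ring: [(7,15) (17,15) (17,103/6) (12,18) (7,31/2)]

Clipped polygon: [(7,15) (17,15) (17,103/6) (12,18) (7,31/2)]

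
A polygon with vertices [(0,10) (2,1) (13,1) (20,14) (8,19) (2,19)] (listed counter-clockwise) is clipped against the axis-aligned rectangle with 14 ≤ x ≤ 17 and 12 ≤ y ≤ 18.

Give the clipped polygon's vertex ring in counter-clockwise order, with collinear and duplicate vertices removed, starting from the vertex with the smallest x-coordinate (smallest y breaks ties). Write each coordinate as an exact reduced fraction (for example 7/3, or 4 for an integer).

Clipped polygon: [(14,12) (17,12) (17,61/4) (14,33/2)]

1. After x ≥ 14: [(14,20/7) (20,14) (14,33/2)]
2. After x ≤ 17: [(14,20/7) (17,59/7) (17,61/4) (14,33/2)]
3. After y ≥ 12: [(14,12) (17,12) (17,61/4) (14,33/2)]
4. After y ≤ 18: [(14,12) (17,12) (17,61/4) (14,33/2)]
5. Canonical ring: [(14,12) (17,12) (17,61/4) (14,33/2)]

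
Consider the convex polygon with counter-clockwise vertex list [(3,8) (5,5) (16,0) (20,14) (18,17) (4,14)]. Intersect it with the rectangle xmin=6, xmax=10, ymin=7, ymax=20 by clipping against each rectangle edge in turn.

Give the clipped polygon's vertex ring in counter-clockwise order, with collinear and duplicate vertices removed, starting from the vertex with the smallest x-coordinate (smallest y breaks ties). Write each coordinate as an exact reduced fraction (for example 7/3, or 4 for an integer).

1. After x ≥ 6: [(6,50/11) (16,0) (20,14) (18,17) (6,101/7)]
2. After x ≤ 10: [(6,50/11) (10,30/11) (10,107/7) (6,101/7)]
3. After y ≥ 7: [(6,7) (10,7) (10,107/7) (6,101/7)]
4. After y ≤ 20: [(6,7) (10,7) (10,107/7) (6,101/7)]
5. Canonical ring: [(6,7) (10,7) (10,107/7) (6,101/7)]

Clipped polygon: [(6,7) (10,7) (10,107/7) (6,101/7)]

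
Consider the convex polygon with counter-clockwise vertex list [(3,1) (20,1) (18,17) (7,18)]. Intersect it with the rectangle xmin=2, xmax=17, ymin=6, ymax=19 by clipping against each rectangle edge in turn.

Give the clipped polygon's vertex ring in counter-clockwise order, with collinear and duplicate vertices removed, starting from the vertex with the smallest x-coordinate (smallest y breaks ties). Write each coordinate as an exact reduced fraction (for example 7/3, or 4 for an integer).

Clipped polygon: [(71/17,6) (17,6) (17,188/11) (7,18)]

1. After x ≥ 2: [(3,1) (20,1) (18,17) (7,18)]
2. After x ≤ 17: [(3,1) (17,1) (17,188/11) (7,18)]
3. After y ≥ 6: [(71/17,6) (17,6) (17,188/11) (7,18)]
4. After y ≤ 19: [(71/17,6) (17,6) (17,188/11) (7,18)]
5. Canonical ring: [(71/17,6) (17,6) (17,188/11) (7,18)]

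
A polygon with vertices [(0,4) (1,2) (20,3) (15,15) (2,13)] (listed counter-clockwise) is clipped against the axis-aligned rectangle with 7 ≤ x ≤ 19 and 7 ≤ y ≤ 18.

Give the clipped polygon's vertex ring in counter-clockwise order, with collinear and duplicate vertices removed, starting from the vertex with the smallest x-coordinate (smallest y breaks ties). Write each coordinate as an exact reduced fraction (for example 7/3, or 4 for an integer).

Clipped polygon: [(7,7) (55/3,7) (15,15) (7,179/13)]

1. After x ≥ 7: [(7,44/19) (20,3) (15,15) (7,179/13)]
2. After x ≤ 19: [(7,44/19) (19,56/19) (19,27/5) (15,15) (7,179/13)]
3. After y ≥ 7: [(7,7) (55/3,7) (15,15) (7,179/13)]
4. After y ≤ 18: [(7,7) (55/3,7) (15,15) (7,179/13)]
5. Canonical ring: [(7,7) (55/3,7) (15,15) (7,179/13)]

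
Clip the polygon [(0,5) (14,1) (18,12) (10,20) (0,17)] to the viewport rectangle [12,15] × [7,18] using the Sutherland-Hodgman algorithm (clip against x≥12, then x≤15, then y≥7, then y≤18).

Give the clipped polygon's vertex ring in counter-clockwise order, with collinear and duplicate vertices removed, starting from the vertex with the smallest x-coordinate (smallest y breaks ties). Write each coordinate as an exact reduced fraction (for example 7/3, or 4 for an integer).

Clipped polygon: [(12,7) (15,7) (15,15) (12,18)]

1. After x ≥ 12: [(12,11/7) (14,1) (18,12) (12,18)]
2. After x ≤ 15: [(12,11/7) (14,1) (15,15/4) (15,15) (12,18)]
3. After y ≥ 7: [(12,7) (15,7) (15,15) (12,18)]
4. After y ≤ 18: [(12,7) (15,7) (15,15) (12,18)]
5. Canonical ring: [(12,7) (15,7) (15,15) (12,18)]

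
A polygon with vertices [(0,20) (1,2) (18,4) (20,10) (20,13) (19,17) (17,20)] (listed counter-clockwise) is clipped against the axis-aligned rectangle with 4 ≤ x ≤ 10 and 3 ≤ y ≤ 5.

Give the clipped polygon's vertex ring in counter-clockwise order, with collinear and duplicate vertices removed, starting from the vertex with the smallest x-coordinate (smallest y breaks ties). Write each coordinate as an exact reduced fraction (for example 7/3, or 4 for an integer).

1. After x ≥ 4: [(4,20) (4,40/17) (18,4) (20,10) (20,13) (19,17) (17,20)]
2. After x ≤ 10: [(10,20) (4,20) (4,40/17) (10,52/17)]
3. After y ≥ 3: [(10,20) (4,20) (4,3) (19/2,3) (10,52/17)]
4. After y ≤ 5: [(10,5) (4,5) (4,3) (19/2,3) (10,52/17)]
5. Canonical ring: [(4,3) (19/2,3) (10,52/17) (10,5) (4,5)]

Clipped polygon: [(4,3) (19/2,3) (10,52/17) (10,5) (4,5)]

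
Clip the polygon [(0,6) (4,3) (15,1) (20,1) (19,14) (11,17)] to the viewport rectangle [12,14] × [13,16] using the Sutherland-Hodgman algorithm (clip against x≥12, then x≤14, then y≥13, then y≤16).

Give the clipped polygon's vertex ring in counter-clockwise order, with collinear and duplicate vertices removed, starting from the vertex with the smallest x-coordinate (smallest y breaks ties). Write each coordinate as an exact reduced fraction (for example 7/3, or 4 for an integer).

1. After x ≥ 12: [(12,17/11) (15,1) (20,1) (19,14) (12,133/8)]
2. After x ≤ 14: [(12,17/11) (14,13/11) (14,127/8) (12,133/8)]
3. After y ≥ 13: [(12,13) (14,13) (14,127/8) (12,133/8)]
4. After y ≤ 16: [(12,16) (12,13) (14,13) (14,127/8) (41/3,16)]
5. Canonical ring: [(12,13) (14,13) (14,127/8) (41/3,16) (12,16)]

Clipped polygon: [(12,13) (14,13) (14,127/8) (41/3,16) (12,16)]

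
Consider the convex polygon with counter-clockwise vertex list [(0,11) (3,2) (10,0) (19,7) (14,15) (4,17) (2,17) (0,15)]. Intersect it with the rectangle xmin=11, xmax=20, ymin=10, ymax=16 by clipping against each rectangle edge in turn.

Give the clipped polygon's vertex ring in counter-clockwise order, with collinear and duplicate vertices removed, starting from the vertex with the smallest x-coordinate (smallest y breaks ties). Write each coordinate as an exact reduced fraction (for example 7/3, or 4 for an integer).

1. After x ≥ 11: [(11,7/9) (19,7) (14,15) (11,78/5)]
2. After x ≤ 20: [(11,7/9) (19,7) (14,15) (11,78/5)]
3. After y ≥ 10: [(11,10) (137/8,10) (14,15) (11,78/5)]
4. After y ≤ 16: [(11,10) (137/8,10) (14,15) (11,78/5)]
5. Canonical ring: [(11,10) (137/8,10) (14,15) (11,78/5)]

Clipped polygon: [(11,10) (137/8,10) (14,15) (11,78/5)]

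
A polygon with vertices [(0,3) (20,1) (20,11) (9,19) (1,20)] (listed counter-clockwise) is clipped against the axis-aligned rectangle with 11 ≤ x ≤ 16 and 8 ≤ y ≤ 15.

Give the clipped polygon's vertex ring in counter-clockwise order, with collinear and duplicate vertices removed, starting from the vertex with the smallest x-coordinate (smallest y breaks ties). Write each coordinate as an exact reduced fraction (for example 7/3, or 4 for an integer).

1. After x ≥ 11: [(11,19/10) (20,1) (20,11) (11,193/11)]
2. After x ≤ 16: [(11,19/10) (16,7/5) (16,153/11) (11,193/11)]
3. After y ≥ 8: [(11,8) (16,8) (16,153/11) (11,193/11)]
4. After y ≤ 15: [(11,15) (11,8) (16,8) (16,153/11) (29/2,15)]
5. Canonical ring: [(11,8) (16,8) (16,153/11) (29/2,15) (11,15)]

Clipped polygon: [(11,8) (16,8) (16,153/11) (29/2,15) (11,15)]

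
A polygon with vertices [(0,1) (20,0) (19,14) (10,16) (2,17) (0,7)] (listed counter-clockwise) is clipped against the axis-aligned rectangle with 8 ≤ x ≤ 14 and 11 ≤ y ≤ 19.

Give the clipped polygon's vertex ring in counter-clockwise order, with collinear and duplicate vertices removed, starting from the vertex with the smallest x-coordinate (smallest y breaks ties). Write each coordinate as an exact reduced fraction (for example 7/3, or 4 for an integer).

1. After x ≥ 8: [(8,3/5) (20,0) (19,14) (10,16) (8,65/4)]
2. After x ≤ 14: [(8,3/5) (14,3/10) (14,136/9) (10,16) (8,65/4)]
3. After y ≥ 11: [(8,11) (14,11) (14,136/9) (10,16) (8,65/4)]
4. After y ≤ 19: [(8,11) (14,11) (14,136/9) (10,16) (8,65/4)]
5. Canonical ring: [(8,11) (14,11) (14,136/9) (10,16) (8,65/4)]

Clipped polygon: [(8,11) (14,11) (14,136/9) (10,16) (8,65/4)]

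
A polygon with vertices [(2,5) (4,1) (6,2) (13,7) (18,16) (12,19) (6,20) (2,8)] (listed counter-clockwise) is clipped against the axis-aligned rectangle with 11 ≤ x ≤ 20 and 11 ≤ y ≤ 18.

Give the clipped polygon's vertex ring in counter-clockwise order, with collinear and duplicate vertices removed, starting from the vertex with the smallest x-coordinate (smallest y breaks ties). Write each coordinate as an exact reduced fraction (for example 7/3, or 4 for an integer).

Clipped polygon: [(11,11) (137/9,11) (18,16) (14,18) (11,18)]

1. After x ≥ 11: [(11,39/7) (13,7) (18,16) (12,19) (11,115/6)]
2. After x ≤ 20: [(11,39/7) (13,7) (18,16) (12,19) (11,115/6)]
3. After y ≥ 11: [(11,11) (137/9,11) (18,16) (12,19) (11,115/6)]
4. After y ≤ 18: [(11,18) (11,11) (137/9,11) (18,16) (14,18)]
5. Canonical ring: [(11,11) (137/9,11) (18,16) (14,18) (11,18)]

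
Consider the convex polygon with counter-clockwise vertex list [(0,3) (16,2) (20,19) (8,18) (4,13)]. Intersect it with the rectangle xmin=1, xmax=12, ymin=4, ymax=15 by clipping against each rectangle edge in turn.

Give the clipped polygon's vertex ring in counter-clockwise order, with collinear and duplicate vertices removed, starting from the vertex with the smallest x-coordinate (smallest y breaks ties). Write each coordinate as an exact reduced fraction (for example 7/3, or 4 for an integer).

1. After x ≥ 1: [(1,11/2) (1,47/16) (16,2) (20,19) (8,18) (4,13)]
2. After x ≤ 12: [(1,11/2) (1,47/16) (12,9/4) (12,55/3) (8,18) (4,13)]
3. After y ≥ 4: [(1,11/2) (1,4) (12,4) (12,55/3) (8,18) (4,13)]
4. After y ≤ 15: [(1,11/2) (1,4) (12,4) (12,15) (28/5,15) (4,13)]
5. Canonical ring: [(1,4) (12,4) (12,15) (28/5,15) (4,13) (1,11/2)]

Clipped polygon: [(1,4) (12,4) (12,15) (28/5,15) (4,13) (1,11/2)]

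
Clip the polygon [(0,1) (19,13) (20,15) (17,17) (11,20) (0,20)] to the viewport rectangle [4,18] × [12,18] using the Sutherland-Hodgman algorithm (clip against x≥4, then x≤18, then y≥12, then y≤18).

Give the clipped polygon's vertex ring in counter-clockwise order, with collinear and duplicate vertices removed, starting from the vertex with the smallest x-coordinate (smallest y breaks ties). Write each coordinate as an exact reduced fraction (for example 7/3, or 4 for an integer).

Clipped polygon: [(4,12) (209/12,12) (18,235/19) (18,49/3) (17,17) (15,18) (4,18)]

1. After x ≥ 4: [(4,67/19) (19,13) (20,15) (17,17) (11,20) (4,20)]
2. After x ≤ 18: [(4,67/19) (18,235/19) (18,49/3) (17,17) (11,20) (4,20)]
3. After y ≥ 12: [(4,12) (209/12,12) (18,235/19) (18,49/3) (17,17) (11,20) (4,20)]
4. After y ≤ 18: [(4,18) (4,12) (209/12,12) (18,235/19) (18,49/3) (17,17) (15,18)]
5. Canonical ring: [(4,12) (209/12,12) (18,235/19) (18,49/3) (17,17) (15,18) (4,18)]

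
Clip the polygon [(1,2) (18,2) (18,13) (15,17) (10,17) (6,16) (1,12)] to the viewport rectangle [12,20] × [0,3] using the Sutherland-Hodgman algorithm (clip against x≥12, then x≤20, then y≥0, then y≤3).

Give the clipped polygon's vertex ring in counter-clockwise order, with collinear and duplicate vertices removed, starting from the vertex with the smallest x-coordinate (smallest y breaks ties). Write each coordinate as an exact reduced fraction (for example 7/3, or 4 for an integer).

1. After x ≥ 12: [(12,2) (18,2) (18,13) (15,17) (12,17)]
2. After x ≤ 20: [(12,2) (18,2) (18,13) (15,17) (12,17)]
3. After y ≥ 0: [(12,2) (18,2) (18,13) (15,17) (12,17)]
4. After y ≤ 3: [(12,3) (12,2) (18,2) (18,3)]
5. Canonical ring: [(12,2) (18,2) (18,3) (12,3)]

Clipped polygon: [(12,2) (18,2) (18,3) (12,3)]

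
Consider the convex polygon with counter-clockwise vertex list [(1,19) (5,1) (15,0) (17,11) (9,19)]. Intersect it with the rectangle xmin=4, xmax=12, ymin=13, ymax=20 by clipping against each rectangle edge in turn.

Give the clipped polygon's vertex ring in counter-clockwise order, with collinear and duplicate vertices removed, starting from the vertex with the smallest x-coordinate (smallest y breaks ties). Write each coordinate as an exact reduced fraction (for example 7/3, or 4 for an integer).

1. After x ≥ 4: [(4,19) (4,11/2) (5,1) (15,0) (17,11) (9,19)]
2. After x ≤ 12: [(4,19) (4,11/2) (5,1) (12,3/10) (12,16) (9,19)]
3. After y ≥ 13: [(4,19) (4,13) (12,13) (12,16) (9,19)]
4. After y ≤ 20: [(4,19) (4,13) (12,13) (12,16) (9,19)]
5. Canonical ring: [(4,13) (12,13) (12,16) (9,19) (4,19)]

Clipped polygon: [(4,13) (12,13) (12,16) (9,19) (4,19)]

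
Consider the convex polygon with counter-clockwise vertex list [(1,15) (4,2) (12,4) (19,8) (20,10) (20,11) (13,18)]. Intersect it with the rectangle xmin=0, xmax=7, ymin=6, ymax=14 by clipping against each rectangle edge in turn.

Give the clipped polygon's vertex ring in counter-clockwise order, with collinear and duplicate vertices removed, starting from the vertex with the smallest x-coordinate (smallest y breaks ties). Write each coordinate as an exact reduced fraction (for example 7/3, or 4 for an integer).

Clipped polygon: [(16/13,14) (40/13,6) (7,6) (7,14)]

1. After x ≥ 0: [(1,15) (4,2) (12,4) (19,8) (20,10) (20,11) (13,18)]
2. After x ≤ 7: [(7,33/2) (1,15) (4,2) (7,11/4)]
3. After y ≥ 6: [(7,6) (7,33/2) (1,15) (40/13,6)]
4. After y ≤ 14: [(7,6) (7,14) (16/13,14) (40/13,6)]
5. Canonical ring: [(16/13,14) (40/13,6) (7,6) (7,14)]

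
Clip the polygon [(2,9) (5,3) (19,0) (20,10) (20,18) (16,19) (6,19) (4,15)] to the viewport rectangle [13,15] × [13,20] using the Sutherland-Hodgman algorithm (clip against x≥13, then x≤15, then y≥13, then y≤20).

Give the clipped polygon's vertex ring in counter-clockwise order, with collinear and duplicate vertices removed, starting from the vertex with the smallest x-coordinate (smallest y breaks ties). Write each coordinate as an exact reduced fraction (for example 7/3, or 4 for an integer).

1. After x ≥ 13: [(13,9/7) (19,0) (20,10) (20,18) (16,19) (13,19)]
2. After x ≤ 15: [(13,9/7) (15,6/7) (15,19) (13,19)]
3. After y ≥ 13: [(13,13) (15,13) (15,19) (13,19)]
4. After y ≤ 20: [(13,13) (15,13) (15,19) (13,19)]
5. Canonical ring: [(13,13) (15,13) (15,19) (13,19)]

Clipped polygon: [(13,13) (15,13) (15,19) (13,19)]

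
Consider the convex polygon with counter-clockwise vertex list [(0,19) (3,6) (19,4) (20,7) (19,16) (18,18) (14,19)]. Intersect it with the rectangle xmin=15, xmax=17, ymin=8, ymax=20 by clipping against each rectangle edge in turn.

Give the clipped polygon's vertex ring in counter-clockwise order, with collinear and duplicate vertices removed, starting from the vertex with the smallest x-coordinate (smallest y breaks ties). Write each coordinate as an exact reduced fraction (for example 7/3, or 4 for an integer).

Clipped polygon: [(15,8) (17,8) (17,73/4) (15,75/4)]

1. After x ≥ 15: [(15,9/2) (19,4) (20,7) (19,16) (18,18) (15,75/4)]
2. After x ≤ 17: [(15,9/2) (17,17/4) (17,73/4) (15,75/4)]
3. After y ≥ 8: [(15,8) (17,8) (17,73/4) (15,75/4)]
4. After y ≤ 20: [(15,8) (17,8) (17,73/4) (15,75/4)]
5. Canonical ring: [(15,8) (17,8) (17,73/4) (15,75/4)]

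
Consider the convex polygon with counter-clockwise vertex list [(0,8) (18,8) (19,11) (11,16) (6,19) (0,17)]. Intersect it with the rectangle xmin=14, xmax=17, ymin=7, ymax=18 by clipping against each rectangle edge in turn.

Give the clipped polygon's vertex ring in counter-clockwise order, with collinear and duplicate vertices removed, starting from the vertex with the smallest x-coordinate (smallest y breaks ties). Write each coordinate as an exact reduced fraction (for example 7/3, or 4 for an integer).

1. After x ≥ 14: [(14,8) (18,8) (19,11) (14,113/8)]
2. After x ≤ 17: [(14,8) (17,8) (17,49/4) (14,113/8)]
3. After y ≥ 7: [(14,8) (17,8) (17,49/4) (14,113/8)]
4. After y ≤ 18: [(14,8) (17,8) (17,49/4) (14,113/8)]
5. Canonical ring: [(14,8) (17,8) (17,49/4) (14,113/8)]

Clipped polygon: [(14,8) (17,8) (17,49/4) (14,113/8)]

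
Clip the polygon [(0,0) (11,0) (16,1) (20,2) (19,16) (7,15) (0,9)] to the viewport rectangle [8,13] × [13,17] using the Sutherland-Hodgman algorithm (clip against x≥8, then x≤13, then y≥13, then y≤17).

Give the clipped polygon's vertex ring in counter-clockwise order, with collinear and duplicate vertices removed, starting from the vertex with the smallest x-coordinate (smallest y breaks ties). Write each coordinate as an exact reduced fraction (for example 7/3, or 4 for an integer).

1. After x ≥ 8: [(8,0) (11,0) (16,1) (20,2) (19,16) (8,181/12)]
2. After x ≤ 13: [(8,0) (11,0) (13,2/5) (13,31/2) (8,181/12)]
3. After y ≥ 13: [(8,13) (13,13) (13,31/2) (8,181/12)]
4. After y ≤ 17: [(8,13) (13,13) (13,31/2) (8,181/12)]
5. Canonical ring: [(8,13) (13,13) (13,31/2) (8,181/12)]

Clipped polygon: [(8,13) (13,13) (13,31/2) (8,181/12)]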